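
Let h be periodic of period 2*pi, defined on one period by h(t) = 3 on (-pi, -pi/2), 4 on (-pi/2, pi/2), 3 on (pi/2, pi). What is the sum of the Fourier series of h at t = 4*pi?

4

t = 4*pi differs from t = 0 by 2 full period(s), and the series is 2*pi-periodic.
h is continuous at t = 0 with value 4, so the series converges to 4 there.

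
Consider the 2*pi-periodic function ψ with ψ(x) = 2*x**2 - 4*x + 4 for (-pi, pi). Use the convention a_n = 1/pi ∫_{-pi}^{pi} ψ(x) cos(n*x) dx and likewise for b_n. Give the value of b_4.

2

b_4 = 1/pi ∫_{-pi}^{pi} ψ(x) sin(4*x) dx.
Integrating by parts twice (tabular method), an antiderivative of (2*x**2 - 4*x + 4) sin(4*x) is -x**2*cos(4*x)/2 + x*sin(4*x)/4 + x*cos(4*x) - sin(4*x)/4 - 15*cos(4*x)/16; evaluating from -pi to pi: ∫_{-pi}^{pi} (2*x**2 - 4*x + 4) sin(4*x) dx = (-pi**2/2 - 15/16 + pi) - (-pi**2/2 - pi - 15/16) = 2*pi.
Hence b_4 = (1/pi)·(2*pi) = 2.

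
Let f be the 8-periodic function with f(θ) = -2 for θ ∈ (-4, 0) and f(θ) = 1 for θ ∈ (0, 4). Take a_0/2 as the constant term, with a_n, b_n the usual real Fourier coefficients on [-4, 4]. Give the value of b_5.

b_5 = 1/4 ∫_{-4}^{4} f(θ) sin(5*pi*θ/4) dθ.
Split the integral at the breakpoints.
Directly, an antiderivative of (-2) sin(5*pi*θ/4) is 8*cos(5*pi*θ/4)/(5*pi); evaluating from -4 to 0: ∫_{-4}^{0} (-2) sin(5*pi*θ/4) dθ = (8/(5*pi)) - (-8/(5*pi)) = 16/(5*pi).
Directly, an antiderivative of (1) sin(5*pi*θ/4) is -4*cos(5*pi*θ/4)/(5*pi); evaluating from 0 to 4: ∫_{0}^{4} (1) sin(5*pi*θ/4) dθ = (4/(5*pi)) - (-4/(5*pi)) = 8/(5*pi).
Summing the pieces and multiplying by (1/4) gives b_5 = 6/(5*pi).

6/(5*pi)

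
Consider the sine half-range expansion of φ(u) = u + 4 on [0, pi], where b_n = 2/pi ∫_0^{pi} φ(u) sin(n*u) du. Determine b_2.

b_2 = 2/pi ∫_0^{pi} (u + 4) sin(2*u) du.
Integrating by parts (boundary term plus one more integral), an antiderivative of (u + 4) sin(2*u) is -u*cos(2*u)/2 + sin(2*u)/4 - 2*cos(2*u); evaluating from 0 to pi: ∫_{0}^{pi} (u + 4) sin(2*u) du = (-2 - pi/2) - (-2) = -pi/2.
Hence b_2 = (2/pi)·(-pi/2) = -1.

-1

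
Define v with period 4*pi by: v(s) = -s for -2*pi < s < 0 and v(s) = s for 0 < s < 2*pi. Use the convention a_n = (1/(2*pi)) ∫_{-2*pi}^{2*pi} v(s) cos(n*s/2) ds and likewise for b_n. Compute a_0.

2*pi

a_0 = (1/(2*pi)) ∫_{-2*pi}^{2*pi} v(s) ds = (1/(2*pi)) · (4*pi**2) = 2*pi.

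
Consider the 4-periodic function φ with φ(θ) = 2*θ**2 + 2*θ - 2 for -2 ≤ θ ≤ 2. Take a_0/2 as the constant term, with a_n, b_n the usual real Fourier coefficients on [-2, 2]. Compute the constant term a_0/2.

a_0 = 1/2 ∫_{-2}^{2} φ(θ) dθ = 1/2 · (8/3) = 4/3.
So the constant term a_0/2 = 2/3.

2/3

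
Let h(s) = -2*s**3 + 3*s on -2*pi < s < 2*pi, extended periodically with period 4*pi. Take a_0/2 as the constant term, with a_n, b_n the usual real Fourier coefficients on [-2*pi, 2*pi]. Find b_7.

b_7 = (1/(2*pi)) ∫_{-2*pi}^{2*pi} h(s) sin(7*s/2) ds.
h is odd and sin(7*s/2) is odd, so the integrand is even and b_7 = 1/pi ∫_0^{2*pi} h(s) sin(7*s/2) ds.
Integrating by parts three times (tabular method), an antiderivative of (-2*s**3 + 3*s) sin(7*s/2) is 4*s**3*cos(7*s/2)/7 - 24*s**2*sin(7*s/2)/49 - 390*s*cos(7*s/2)/343 + 780*sin(7*s/2)/2401; evaluating from 0 to 2*pi: ∫_{0}^{2*pi} (-2*s**3 + 3*s) sin(7*s/2) ds = (4*pi*(195 - 392*pi**2)/343) - (0) = 4*pi*(195 - 392*pi**2)/343.
Hence b_7 = (1/pi)·(4*pi*(195 - 392*pi**2)/343) = 780/343 - 32*pi**2/7.

780/343 - 32*pi**2/7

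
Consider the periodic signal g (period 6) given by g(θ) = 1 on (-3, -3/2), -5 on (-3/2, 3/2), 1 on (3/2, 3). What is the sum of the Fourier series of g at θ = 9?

1

θ = 9 differs from θ = -3 by 2 full period(s), and the series is 6-periodic.
g is continuous at θ = -3 with value 1, so the series converges to 1 there.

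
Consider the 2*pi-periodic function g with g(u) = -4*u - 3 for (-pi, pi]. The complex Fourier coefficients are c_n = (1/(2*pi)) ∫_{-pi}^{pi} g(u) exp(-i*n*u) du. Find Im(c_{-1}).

Since g is real-valued, Im(c_{-1}) = -(1/(2*pi)) ∫_{-pi}^{pi} g(u) sin(-u) du = b_{1}/2.
Integrating by parts (boundary term plus one more integral), an antiderivative of (-4*u - 3) sin(-u) is -4*u*cos(u) + 4*sin(u) - 3*cos(u); evaluating from -pi to pi: ∫_{-pi}^{pi} (-4*u - 3) sin(-u) du = (3 + 4*pi) - (3 - 4*pi) = 8*pi.
Hence Im(c_{-1}) = (-1/(2*pi))·(8*pi) = -4.

-4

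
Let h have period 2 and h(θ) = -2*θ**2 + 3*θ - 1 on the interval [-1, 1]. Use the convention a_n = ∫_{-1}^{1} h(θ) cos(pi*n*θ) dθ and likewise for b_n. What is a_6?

-2/(9*pi**2)

a_6 = ∫_{-1}^{1} h(θ) cos(6*pi*θ) dθ.
Integrating by parts twice (tabular method), an antiderivative of (-2*θ**2 + 3*θ - 1) cos(6*pi*θ) is -θ**2*sin(6*pi*θ)/(3*pi) + θ*sin(6*pi*θ)/(2*pi) - θ*cos(6*pi*θ)/(9*pi**2) - sin(6*pi*θ)/(6*pi) + sin(6*pi*θ)/(54*pi**3) + cos(6*pi*θ)/(12*pi**2); evaluating from -1 to 1: ∫_{-1}^{1} (-2*θ**2 + 3*θ - 1) cos(6*pi*θ) dθ = (-1/(36*pi**2)) - (7/(36*pi**2)) = -2/(9*pi**2).
Hence a_6 = -2/(9*pi**2).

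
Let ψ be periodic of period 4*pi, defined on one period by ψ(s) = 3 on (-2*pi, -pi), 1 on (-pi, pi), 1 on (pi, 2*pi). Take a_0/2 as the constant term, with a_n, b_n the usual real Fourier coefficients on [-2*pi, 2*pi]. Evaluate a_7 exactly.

a_7 = (1/(2*pi)) ∫_{-2*pi}^{2*pi} ψ(s) cos(7*s/2) ds.
Split the integral at the breakpoints.
Directly, an antiderivative of (3) cos(7*s/2) is 6*sin(7*s/2)/7; evaluating from -2*pi to -pi: ∫_{-2*pi}^{-pi} (3) cos(7*s/2) ds = (6/7) - (0) = 6/7.
Directly, an antiderivative of (1) cos(7*s/2) is 2*sin(7*s/2)/7; evaluating from -pi to pi: ∫_{-pi}^{pi} (1) cos(7*s/2) ds = (-2/7) - (2/7) = -4/7.
Directly, an antiderivative of (1) cos(7*s/2) is 2*sin(7*s/2)/7; evaluating from pi to 2*pi: ∫_{pi}^{2*pi} (1) cos(7*s/2) ds = (0) - (-2/7) = 2/7.
Summing the pieces and multiplying by (1/(2*pi)) gives a_7 = 2/(7*pi).

2/(7*pi)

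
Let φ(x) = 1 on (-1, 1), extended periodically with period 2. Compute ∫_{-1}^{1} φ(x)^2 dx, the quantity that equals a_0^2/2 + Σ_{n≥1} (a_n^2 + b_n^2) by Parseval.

2

∫_{-1}^{1} φ(x)^2 dx = 2.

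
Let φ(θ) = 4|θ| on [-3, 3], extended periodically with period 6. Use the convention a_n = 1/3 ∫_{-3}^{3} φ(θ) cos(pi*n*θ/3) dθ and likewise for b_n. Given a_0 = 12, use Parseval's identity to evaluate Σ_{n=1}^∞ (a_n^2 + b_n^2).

Parseval: a_0^2/2 + Σ_{n≥1} (a_n^2+b_n^2) = 1/3 ∫_{-3}^{3} φ(θ)^2 dθ = 96.
Subtract a_0^2/2 = 72: Σ (a_n^2+b_n^2) = 24.

24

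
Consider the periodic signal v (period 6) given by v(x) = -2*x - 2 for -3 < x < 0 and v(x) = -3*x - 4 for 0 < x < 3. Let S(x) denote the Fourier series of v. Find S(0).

-3

At x = 0 the one-sided limits are v(0^-) = -2 and v(0^+) = -4.
By Dirichlet's theorem the series converges to their average, [(-2) + (-4)]/2 = -3.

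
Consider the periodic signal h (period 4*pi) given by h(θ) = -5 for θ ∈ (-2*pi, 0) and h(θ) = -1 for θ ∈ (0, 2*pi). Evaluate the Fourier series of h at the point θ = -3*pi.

-1

θ = -3*pi differs from θ = pi by -1 full period(s), and the series is 4*pi-periodic.
h is continuous at θ = pi with value -1, so the series converges to -1 there.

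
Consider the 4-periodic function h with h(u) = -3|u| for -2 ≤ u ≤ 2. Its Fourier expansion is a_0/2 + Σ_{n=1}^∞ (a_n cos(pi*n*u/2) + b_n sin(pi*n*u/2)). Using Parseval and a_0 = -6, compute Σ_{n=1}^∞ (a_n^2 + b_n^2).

Parseval: a_0^2/2 + Σ_{n≥1} (a_n^2+b_n^2) = 1/2 ∫_{-2}^{2} h(u)^2 du = 24.
Subtract a_0^2/2 = 18: Σ (a_n^2+b_n^2) = 6.

6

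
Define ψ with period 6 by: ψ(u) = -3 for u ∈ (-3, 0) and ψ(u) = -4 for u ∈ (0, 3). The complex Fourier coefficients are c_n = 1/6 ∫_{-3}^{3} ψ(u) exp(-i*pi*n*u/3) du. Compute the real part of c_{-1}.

Since ψ is real-valued, Re(c_{-1}) = 1/6 ∫_{-3}^{3} ψ(u) cos(-pi*u/3) du = a_{1}/2.
Split the integral at the breakpoints.
Directly, an antiderivative of (-3) cos(-pi*u/3) is -9*sin(pi*u/3)/pi; evaluating from -3 to 0: ∫_{-3}^{0} (-3) cos(-pi*u/3) du = (0) - (0) = 0.
Directly, an antiderivative of (-4) cos(-pi*u/3) is -12*sin(pi*u/3)/pi; evaluating from 0 to 3: ∫_{0}^{3} (-4) cos(-pi*u/3) du = (0) - (0) = 0.
So ∫_{-3}^{3} ψ(u) cos(-pi*u/3) du = 0.
Hence Re(c_{-1}) = (1/6)·(0) = 0.

0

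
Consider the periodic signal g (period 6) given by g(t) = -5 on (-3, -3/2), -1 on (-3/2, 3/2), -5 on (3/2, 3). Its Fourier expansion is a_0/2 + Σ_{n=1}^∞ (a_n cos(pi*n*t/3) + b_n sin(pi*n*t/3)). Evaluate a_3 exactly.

a_3 = 1/3 ∫_{-3}^{3} g(t) cos(pi*t) dt.
g is even and cos(pi*t) is even, so the integrand is even and a_3 = 2/3 ∫_0^{3} g(t) cos(pi*t) dt.
Split the integral at the breakpoints.
Directly, an antiderivative of (-1) cos(pi*t) is -sin(pi*t)/pi; evaluating from 0 to 3/2: ∫_{0}^{3/2} (-1) cos(pi*t) dt = (1/pi) - (0) = 1/pi.
Directly, an antiderivative of (-5) cos(pi*t) is -5*sin(pi*t)/pi; evaluating from 3/2 to 3: ∫_{3/2}^{3} (-5) cos(pi*t) dt = (0) - (5/pi) = -5/pi.
Summing the pieces and multiplying by (2/3) gives a_3 = -8/(3*pi).

-8/(3*pi)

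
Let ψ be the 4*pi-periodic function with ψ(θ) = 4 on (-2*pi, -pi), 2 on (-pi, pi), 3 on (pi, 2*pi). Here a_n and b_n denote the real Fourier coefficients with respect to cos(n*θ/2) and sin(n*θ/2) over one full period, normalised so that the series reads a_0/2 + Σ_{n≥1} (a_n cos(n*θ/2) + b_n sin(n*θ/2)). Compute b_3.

-1/(3*pi)

b_3 = (1/(2*pi)) ∫_{-2*pi}^{2*pi} ψ(θ) sin(3*θ/2) dθ.
Split the integral at the breakpoints.
Directly, an antiderivative of (4) sin(3*θ/2) is -8*cos(3*θ/2)/3; evaluating from -2*pi to -pi: ∫_{-2*pi}^{-pi} (4) sin(3*θ/2) dθ = (0) - (8/3) = -8/3.
Directly, an antiderivative of (2) sin(3*θ/2) is -4*cos(3*θ/2)/3; evaluating from -pi to pi: ∫_{-pi}^{pi} (2) sin(3*θ/2) dθ = (0) - (0) = 0.
Directly, an antiderivative of (3) sin(3*θ/2) is -2*cos(3*θ/2); evaluating from pi to 2*pi: ∫_{pi}^{2*pi} (3) sin(3*θ/2) dθ = (2) - (0) = 2.
Summing the pieces and multiplying by (1/(2*pi)) gives b_3 = -1/(3*pi).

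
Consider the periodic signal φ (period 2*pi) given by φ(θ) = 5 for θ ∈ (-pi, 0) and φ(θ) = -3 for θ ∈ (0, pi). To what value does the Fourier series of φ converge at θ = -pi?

1

θ = -pi differs from θ = pi by -1 full period(s), and the series is 2*pi-periodic.
At θ = pi the one-sided limits are φ(pi^-) = -3 and φ(pi^+) = 5.
By Dirichlet's theorem the series converges to their average, [(-3) + (5)]/2 = 1.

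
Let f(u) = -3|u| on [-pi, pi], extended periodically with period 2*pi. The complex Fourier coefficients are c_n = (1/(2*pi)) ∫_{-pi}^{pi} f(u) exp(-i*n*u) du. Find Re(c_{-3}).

2/(3*pi)

Since f is real-valued, Re(c_{-3}) = (1/(2*pi)) ∫_{-pi}^{pi} f(u) cos(-3*u) du = a_{3}/2.
f is even and cos(-3*u) is even, so the integrand is even: ∫_{-pi}^{pi} f(u) cos(-3*u) du = 2∫_0^{pi} f(u) cos(-3*u) du.
Integrating by parts (boundary term plus one more integral), an antiderivative of (-3*u) cos(-3*u) is -u*sin(3*u) - cos(3*u)/3; evaluating from 0 to pi: ∫_{0}^{pi} (-3*u) cos(-3*u) du = (1/3) - (-1/3) = 2/3.
So ∫_{-pi}^{pi} f(u) cos(-3*u) du = 4/3.
Hence Re(c_{-3}) = (1/(2*pi))·(4/3) = 2/(3*pi).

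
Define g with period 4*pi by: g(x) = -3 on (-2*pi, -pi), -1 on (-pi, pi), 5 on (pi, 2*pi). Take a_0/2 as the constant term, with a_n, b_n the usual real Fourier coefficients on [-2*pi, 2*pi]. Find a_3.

4/(3*pi)

a_3 = (1/(2*pi)) ∫_{-2*pi}^{2*pi} g(x) cos(3*x/2) dx.
Split the integral at the breakpoints.
Directly, an antiderivative of (-3) cos(3*x/2) is -2*sin(3*x/2); evaluating from -2*pi to -pi: ∫_{-2*pi}^{-pi} (-3) cos(3*x/2) dx = (-2) - (0) = -2.
Directly, an antiderivative of (-1) cos(3*x/2) is -2*sin(3*x/2)/3; evaluating from -pi to pi: ∫_{-pi}^{pi} (-1) cos(3*x/2) dx = (2/3) - (-2/3) = 4/3.
Directly, an antiderivative of (5) cos(3*x/2) is 10*sin(3*x/2)/3; evaluating from pi to 2*pi: ∫_{pi}^{2*pi} (5) cos(3*x/2) dx = (0) - (-10/3) = 10/3.
Summing the pieces and multiplying by (1/(2*pi)) gives a_3 = 4/(3*pi).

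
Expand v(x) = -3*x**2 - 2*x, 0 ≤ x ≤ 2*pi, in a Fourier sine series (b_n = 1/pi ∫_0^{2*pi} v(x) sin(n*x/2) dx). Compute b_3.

-8*pi - 8/3 + 32/(9*pi)

b_3 = 1/pi ∫_0^{2*pi} (-3*x**2 - 2*x) sin(3*x/2) dx.
Integrating by parts twice (tabular method), an antiderivative of (-3*x**2 - 2*x) sin(3*x/2) is 2*x**2*cos(3*x/2) - 8*x*sin(3*x/2)/3 + 4*x*cos(3*x/2)/3 - 8*sin(3*x/2)/9 - 16*cos(3*x/2)/9; evaluating from 0 to 2*pi: ∫_{0}^{2*pi} (-3*x**2 - 2*x) sin(3*x/2) dx = (-8*pi**2 - 8*pi/3 + 16/9) - (-16/9) = -8*pi**2 - 8*pi/3 + 32/9.
Hence b_3 = (1/pi)·(-8*pi**2 - 8*pi/3 + 32/9) = -8*pi - 8/3 + 32/(9*pi).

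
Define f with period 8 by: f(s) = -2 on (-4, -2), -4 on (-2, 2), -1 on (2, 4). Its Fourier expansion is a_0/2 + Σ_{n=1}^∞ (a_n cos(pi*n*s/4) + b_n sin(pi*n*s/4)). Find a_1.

-5/pi

a_1 = 1/4 ∫_{-4}^{4} f(s) cos(pi*s/4) ds.
Split the integral at the breakpoints.
Directly, an antiderivative of (-2) cos(pi*s/4) is -8*sin(pi*s/4)/pi; evaluating from -4 to -2: ∫_{-4}^{-2} (-2) cos(pi*s/4) ds = (8/pi) - (0) = 8/pi.
Directly, an antiderivative of (-4) cos(pi*s/4) is -16*sin(pi*s/4)/pi; evaluating from -2 to 2: ∫_{-2}^{2} (-4) cos(pi*s/4) ds = (-16/pi) - (16/pi) = -32/pi.
Directly, an antiderivative of (-1) cos(pi*s/4) is -4*sin(pi*s/4)/pi; evaluating from 2 to 4: ∫_{2}^{4} (-1) cos(pi*s/4) ds = (0) - (-4/pi) = 4/pi.
Summing the pieces and multiplying by (1/4) gives a_1 = -5/pi.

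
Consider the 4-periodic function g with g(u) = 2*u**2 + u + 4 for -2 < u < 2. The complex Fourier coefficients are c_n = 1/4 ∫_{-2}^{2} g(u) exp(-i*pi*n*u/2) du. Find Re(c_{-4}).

Since g is real-valued, Re(c_{-4}) = 1/4 ∫_{-2}^{2} g(u) cos(-2*pi*u) du = a_{4}/2.
Integrating by parts twice (tabular method), an antiderivative of (2*u**2 + u + 4) cos(-2*pi*u) is u**2*sin(2*pi*u)/pi + u*sin(2*pi*u)/(2*pi) + u*cos(2*pi*u)/pi**2 - sin(2*pi*u)/(2*pi**3) + 2*sin(2*pi*u)/pi + cos(2*pi*u)/(4*pi**2); evaluating from -2 to 2: ∫_{-2}^{2} (2*u**2 + u + 4) cos(-2*pi*u) du = (9/(4*pi**2)) - (-7/(4*pi**2)) = 4/pi**2.
Hence Re(c_{-4}) = (1/4)·(4/pi**2) = pi**(-2).

pi**(-2)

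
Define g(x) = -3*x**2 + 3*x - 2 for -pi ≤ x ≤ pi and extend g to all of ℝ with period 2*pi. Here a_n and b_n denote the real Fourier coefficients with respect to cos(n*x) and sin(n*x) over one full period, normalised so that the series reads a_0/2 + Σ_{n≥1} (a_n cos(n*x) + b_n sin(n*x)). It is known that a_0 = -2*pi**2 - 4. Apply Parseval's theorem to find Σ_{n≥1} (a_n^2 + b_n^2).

pi**2*(6 + 8*pi**2/5)

Parseval: a_0^2/2 + Σ_{n≥1} (a_n^2+b_n^2) = 1/pi ∫_{-pi}^{pi} g(x)^2 dx = 8 + 14*pi**2 + 18*pi**4/5.
Subtract a_0^2/2 = 2*(2 + pi**2)**2: Σ (a_n^2+b_n^2) = pi**2*(6 + 8*pi**2/5).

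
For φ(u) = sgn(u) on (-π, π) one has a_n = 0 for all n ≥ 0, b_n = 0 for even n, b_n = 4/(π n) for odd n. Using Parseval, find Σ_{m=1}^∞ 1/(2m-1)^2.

Parseval: Σ b_n^2 = (1/π) ∫_{-π}^{π} φ(u)^2 du = 2.
Only odd n contribute, with b_n^2 = 16/(π^2 n^2), so Σ_{m≥1} 1/(2m-1)^2 = π^2·(2)/16 = pi**2/8.

pi**2/8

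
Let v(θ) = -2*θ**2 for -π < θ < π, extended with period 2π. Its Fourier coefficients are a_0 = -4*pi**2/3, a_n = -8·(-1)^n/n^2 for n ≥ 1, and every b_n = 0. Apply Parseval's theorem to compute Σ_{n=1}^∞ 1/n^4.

Parseval: a_0^2/2 + Σ a_n^2 = (1/π) ∫_{-π}^{π} v(θ)^2 dθ = 8*pi**4/5.
Subtract a_0^2/2 = 8*pi**4/9: Σ a_n^2 = 32*pi**4/45.
Since a_n^2 = 64/n^4, Σ 1/n^4 = pi**4/90.

pi**4/90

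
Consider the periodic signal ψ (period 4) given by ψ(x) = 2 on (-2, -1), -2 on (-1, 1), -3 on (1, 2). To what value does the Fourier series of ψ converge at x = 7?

x = 7 differs from x = -1 by 2 full period(s), and the series is 4-periodic.
At x = -1 the one-sided limits are ψ(-1^-) = 2 and ψ(-1^+) = -2.
By Dirichlet's theorem the series converges to their average, [(2) + (-2)]/2 = 0.

0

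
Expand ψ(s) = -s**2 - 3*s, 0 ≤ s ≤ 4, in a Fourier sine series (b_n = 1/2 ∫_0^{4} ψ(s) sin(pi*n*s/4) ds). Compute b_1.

b_1 = 1/2 ∫_0^{4} (-s**2 - 3*s) sin(pi*s/4) ds.
Integrating by parts twice (tabular method), an antiderivative of (-s**2 - 3*s) sin(pi*s/4) is 4*s**2*cos(pi*s/4)/pi - 32*s*sin(pi*s/4)/pi**2 + 12*s*cos(pi*s/4)/pi - 48*sin(pi*s/4)/pi**2 - 128*cos(pi*s/4)/pi**3; evaluating from 0 to 4: ∫_{0}^{4} (-s**2 - 3*s) sin(pi*s/4) ds = (-112/pi + 128/pi**3) - (-128/pi**3) = -112/pi + 256/pi**3.
Hence b_1 = (1/2)·(-112/pi + 256/pi**3) = -56/pi + 128/pi**3.

-56/pi + 128/pi**3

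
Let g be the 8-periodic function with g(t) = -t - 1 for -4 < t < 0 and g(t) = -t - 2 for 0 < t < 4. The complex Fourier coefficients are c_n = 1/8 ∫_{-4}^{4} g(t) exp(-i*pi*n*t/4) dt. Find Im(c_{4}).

Since g is real-valued, Im(c_{4}) = -1/8 ∫_{-4}^{4} g(t) sin(pi*t) dt = -b_{4}/2.
Split the integral at the breakpoints.
Integrating by parts (boundary term plus one more integral), an antiderivative of (-t - 1) sin(pi*t) is t*cos(pi*t)/pi - sin(pi*t)/pi**2 + cos(pi*t)/pi; evaluating from -4 to 0: ∫_{-4}^{0} (-t - 1) sin(pi*t) dt = (1/pi) - (-3/pi) = 4/pi.
Integrating by parts (boundary term plus one more integral), an antiderivative of (-t - 2) sin(pi*t) is t*cos(pi*t)/pi - sin(pi*t)/pi**2 + 2*cos(pi*t)/pi; evaluating from 0 to 4: ∫_{0}^{4} (-t - 2) sin(pi*t) dt = (6/pi) - (2/pi) = 4/pi.
So ∫_{-4}^{4} g(t) sin(pi*t) dt = 8/pi.
Hence Im(c_{4}) = (-1/8)·(8/pi) = -1/pi.

-1/pi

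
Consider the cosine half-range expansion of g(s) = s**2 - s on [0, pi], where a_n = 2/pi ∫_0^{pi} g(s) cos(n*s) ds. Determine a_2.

1

a_2 = 2/pi ∫_0^{pi} (s**2 - s) cos(2*s) ds.
Integrating by parts twice (tabular method), an antiderivative of (s**2 - s) cos(2*s) is s**2*sin(2*s)/2 - s*sin(2*s)/2 + s*cos(2*s)/2 - sin(2*s)/4 - cos(2*s)/4; evaluating from 0 to pi: ∫_{0}^{pi} (s**2 - s) cos(2*s) ds = (-1/4 + pi/2) - (-1/4) = pi/2.
Hence a_2 = (2/pi)·(pi/2) = 1.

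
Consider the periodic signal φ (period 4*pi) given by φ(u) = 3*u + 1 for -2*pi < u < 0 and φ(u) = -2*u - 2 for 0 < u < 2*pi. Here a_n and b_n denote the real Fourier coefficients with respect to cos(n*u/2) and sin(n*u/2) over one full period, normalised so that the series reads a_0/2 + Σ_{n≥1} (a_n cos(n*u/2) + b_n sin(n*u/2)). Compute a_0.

a_0 = (1/(2*pi)) ∫_{-2*pi}^{2*pi} φ(u) du = (1/(2*pi)) · (-2*pi*(1 + 5*pi)) = -5*pi - 1.

-5*pi - 1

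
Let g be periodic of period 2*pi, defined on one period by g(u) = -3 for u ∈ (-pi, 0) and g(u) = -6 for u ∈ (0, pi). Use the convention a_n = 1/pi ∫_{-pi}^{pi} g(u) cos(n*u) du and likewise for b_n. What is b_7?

-6/(7*pi)

b_7 = 1/pi ∫_{-pi}^{pi} g(u) sin(7*u) du.
Split the integral at the breakpoints.
Directly, an antiderivative of (-3) sin(7*u) is 3*cos(7*u)/7; evaluating from -pi to 0: ∫_{-pi}^{0} (-3) sin(7*u) du = (3/7) - (-3/7) = 6/7.
Directly, an antiderivative of (-6) sin(7*u) is 6*cos(7*u)/7; evaluating from 0 to pi: ∫_{0}^{pi} (-6) sin(7*u) du = (-6/7) - (6/7) = -12/7.
Summing the pieces and multiplying by (1/pi) gives b_7 = -6/(7*pi).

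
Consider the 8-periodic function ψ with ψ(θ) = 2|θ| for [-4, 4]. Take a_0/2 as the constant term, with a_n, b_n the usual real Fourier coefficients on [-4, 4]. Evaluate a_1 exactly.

a_1 = 1/4 ∫_{-4}^{4} ψ(θ) cos(pi*θ/4) dθ.
ψ is even and cos(pi*θ/4) is even, so the integrand is even and a_1 = 1/2 ∫_0^{4} ψ(θ) cos(pi*θ/4) dθ.
Integrating by parts (boundary term plus one more integral), an antiderivative of (2*θ) cos(pi*θ/4) is 8*θ*sin(pi*θ/4)/pi + 32*cos(pi*θ/4)/pi**2; evaluating from 0 to 4: ∫_{0}^{4} (2*θ) cos(pi*θ/4) dθ = (-32/pi**2) - (32/pi**2) = -64/pi**2.
Hence a_1 = (1/2)·(-64/pi**2) = -32/pi**2.

-32/pi**2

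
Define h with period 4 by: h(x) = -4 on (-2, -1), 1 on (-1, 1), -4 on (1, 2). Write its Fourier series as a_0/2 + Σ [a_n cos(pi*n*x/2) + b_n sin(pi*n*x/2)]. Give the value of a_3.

-10/(3*pi)

a_3 = 1/2 ∫_{-2}^{2} h(x) cos(3*pi*x/2) dx.
h is even and cos(3*pi*x/2) is even, so the integrand is even and a_3 = ∫_0^{2} h(x) cos(3*pi*x/2) dx.
Split the integral at the breakpoints.
Directly, an antiderivative of (1) cos(3*pi*x/2) is 2*sin(3*pi*x/2)/(3*pi); evaluating from 0 to 1: ∫_{0}^{1} (1) cos(3*pi*x/2) dx = (-2/(3*pi)) - (0) = -2/(3*pi).
Directly, an antiderivative of (-4) cos(3*pi*x/2) is -8*sin(3*pi*x/2)/(3*pi); evaluating from 1 to 2: ∫_{1}^{2} (-4) cos(3*pi*x/2) dx = (0) - (8/(3*pi)) = -8/(3*pi).
Summing the pieces gives a_3 = -10/(3*pi).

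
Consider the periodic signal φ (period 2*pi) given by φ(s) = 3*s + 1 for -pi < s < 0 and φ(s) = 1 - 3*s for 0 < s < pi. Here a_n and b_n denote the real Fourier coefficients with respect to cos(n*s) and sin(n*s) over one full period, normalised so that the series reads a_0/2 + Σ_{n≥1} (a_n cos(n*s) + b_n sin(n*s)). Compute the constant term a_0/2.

a_0 = 1/pi ∫_{-pi}^{pi} φ(s) ds = 1/pi · (pi*(2 - 3*pi)) = 2 - 3*pi.
So the constant term a_0/2 = 1 - 3*pi/2.

1 - 3*pi/2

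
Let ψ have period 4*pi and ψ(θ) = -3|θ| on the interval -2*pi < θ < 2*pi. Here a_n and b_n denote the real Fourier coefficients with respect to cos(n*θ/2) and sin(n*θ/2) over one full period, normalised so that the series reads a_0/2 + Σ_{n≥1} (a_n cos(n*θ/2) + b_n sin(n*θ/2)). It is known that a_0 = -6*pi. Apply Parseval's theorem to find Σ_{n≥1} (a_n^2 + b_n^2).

Parseval: a_0^2/2 + Σ_{n≥1} (a_n^2+b_n^2) = (1/(2*pi)) ∫_{-2*pi}^{2*pi} ψ(θ)^2 dθ = 24*pi**2.
Subtract a_0^2/2 = 18*pi**2: Σ (a_n^2+b_n^2) = 6*pi**2.

6*pi**2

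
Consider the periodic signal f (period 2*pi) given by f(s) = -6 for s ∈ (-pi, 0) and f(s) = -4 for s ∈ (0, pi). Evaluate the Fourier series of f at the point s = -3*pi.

s = -3*pi differs from s = pi by -2 full period(s), and the series is 2*pi-periodic.
At s = pi the one-sided limits are f(pi^-) = -4 and f(pi^+) = -6.
By Dirichlet's theorem the series converges to their average, [(-4) + (-6)]/2 = -5.

-5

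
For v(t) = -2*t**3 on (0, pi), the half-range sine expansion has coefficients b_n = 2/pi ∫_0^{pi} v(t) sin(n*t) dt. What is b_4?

b_4 = 2/pi ∫_0^{pi} (-2*t**3) sin(4*t) dt.
Integrating by parts three times (tabular method), an antiderivative of (-2*t**3) sin(4*t) is t**3*cos(4*t)/2 - 3*t**2*sin(4*t)/8 - 3*t*cos(4*t)/16 + 3*sin(4*t)/64; evaluating from 0 to pi: ∫_{0}^{pi} (-2*t**3) sin(4*t) dt = (pi*(-3 + 8*pi**2)/16) - (0) = pi*(-3 + 8*pi**2)/16.
Hence b_4 = (2/pi)·(pi*(-3 + 8*pi**2)/16) = -3/8 + pi**2.

-3/8 + pi**2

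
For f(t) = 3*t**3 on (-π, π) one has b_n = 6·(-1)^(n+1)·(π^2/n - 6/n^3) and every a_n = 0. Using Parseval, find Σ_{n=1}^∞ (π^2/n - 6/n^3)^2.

pi**6/14

Parseval: Σ b_n^2 = (1/π) ∫_{-π}^{π} f(t)^2 dt = 18*pi**6/7.
b_n^2 = 36·(π^2/n - 6/n^3)^2, so the sum equals (18*pi**6/7)/36 = pi**6/14.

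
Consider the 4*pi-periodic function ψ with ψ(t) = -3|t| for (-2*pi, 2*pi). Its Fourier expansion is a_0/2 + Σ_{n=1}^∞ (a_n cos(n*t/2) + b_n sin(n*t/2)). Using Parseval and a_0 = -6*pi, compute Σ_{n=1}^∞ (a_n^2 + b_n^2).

Parseval: a_0^2/2 + Σ_{n≥1} (a_n^2+b_n^2) = (1/(2*pi)) ∫_{-2*pi}^{2*pi} ψ(t)^2 dt = 24*pi**2.
Subtract a_0^2/2 = 18*pi**2: Σ (a_n^2+b_n^2) = 6*pi**2.

6*pi**2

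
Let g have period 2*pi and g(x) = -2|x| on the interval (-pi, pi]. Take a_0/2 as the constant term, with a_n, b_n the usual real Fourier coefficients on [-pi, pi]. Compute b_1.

0

b_1 = 1/pi ∫_{-pi}^{pi} g(x) sin(x) dx.
g is even and sin(x) is odd, so the integrand is odd over a symmetric interval and the integral vanishes.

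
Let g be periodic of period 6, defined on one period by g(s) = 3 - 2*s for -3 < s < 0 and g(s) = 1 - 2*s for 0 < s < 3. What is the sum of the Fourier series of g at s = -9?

s = -9 differs from s = 3 by -2 full period(s), and the series is 6-periodic.
At s = 3 the one-sided limits are g(3^-) = -5 and g(3^+) = 9.
By Dirichlet's theorem the series converges to their average, [(-5) + (9)]/2 = 2.

2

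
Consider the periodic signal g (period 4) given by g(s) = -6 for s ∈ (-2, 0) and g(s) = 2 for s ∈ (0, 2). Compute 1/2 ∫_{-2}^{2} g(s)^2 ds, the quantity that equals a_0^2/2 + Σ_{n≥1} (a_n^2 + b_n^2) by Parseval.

40

1/2 ∫_{-2}^{2} g(s)^2 ds = 1/2 · (80) = 40.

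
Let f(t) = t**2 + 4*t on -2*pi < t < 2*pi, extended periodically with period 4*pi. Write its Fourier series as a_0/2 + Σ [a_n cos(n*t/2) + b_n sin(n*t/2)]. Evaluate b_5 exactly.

b_5 = (1/(2*pi)) ∫_{-2*pi}^{2*pi} f(t) sin(5*t/2) dt.
Integrating by parts twice (tabular method), an antiderivative of (t**2 + 4*t) sin(5*t/2) is -2*t**2*cos(5*t/2)/5 + 8*t*sin(5*t/2)/25 - 8*t*cos(5*t/2)/5 + 16*sin(5*t/2)/25 + 16*cos(5*t/2)/125; evaluating from -2*pi to 2*pi: ∫_{-2*pi}^{2*pi} (t**2 + 4*t) sin(5*t/2) dt = (-16/125 + 16*pi/5 + 8*pi**2/5) - (-16*pi/5 - 16/125 + 8*pi**2/5) = 32*pi/5.
Hence b_5 = (1/(2*pi))·(32*pi/5) = 16/5.

16/5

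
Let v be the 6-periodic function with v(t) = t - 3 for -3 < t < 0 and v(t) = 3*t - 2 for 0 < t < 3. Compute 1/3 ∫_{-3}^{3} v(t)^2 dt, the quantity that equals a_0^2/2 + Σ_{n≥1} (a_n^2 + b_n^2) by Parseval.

1/3 ∫_{-3}^{3} v(t)^2 dt = 1/3 · (102) = 34.

34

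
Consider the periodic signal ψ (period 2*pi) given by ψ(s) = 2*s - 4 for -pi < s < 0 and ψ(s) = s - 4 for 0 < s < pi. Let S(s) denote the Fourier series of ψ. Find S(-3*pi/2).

-4 + pi/2

s = -3*pi/2 differs from s = pi/2 by -1 full period(s), and the series is 2*pi-periodic.
ψ is continuous at s = pi/2 with value -4 + pi/2, so the series converges to -4 + pi/2 there.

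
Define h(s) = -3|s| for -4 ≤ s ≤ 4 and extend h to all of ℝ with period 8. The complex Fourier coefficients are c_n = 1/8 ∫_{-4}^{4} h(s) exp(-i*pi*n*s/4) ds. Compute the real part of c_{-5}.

24/(25*pi**2)

Since h is real-valued, Re(c_{-5}) = 1/8 ∫_{-4}^{4} h(s) cos(-5*pi*s/4) ds = a_{5}/2.
h is even and cos(-5*pi*s/4) is even, so the integrand is even: ∫_{-4}^{4} h(s) cos(-5*pi*s/4) ds = 2∫_0^{4} h(s) cos(-5*pi*s/4) ds.
Integrating by parts (boundary term plus one more integral), an antiderivative of (-3*s) cos(-5*pi*s/4) is -12*s*sin(5*pi*s/4)/(5*pi) - 48*cos(5*pi*s/4)/(25*pi**2); evaluating from 0 to 4: ∫_{0}^{4} (-3*s) cos(-5*pi*s/4) ds = (48/(25*pi**2)) - (-48/(25*pi**2)) = 96/(25*pi**2).
So ∫_{-4}^{4} h(s) cos(-5*pi*s/4) ds = 192/(25*pi**2).
Hence Re(c_{-5}) = (1/8)·(192/(25*pi**2)) = 24/(25*pi**2).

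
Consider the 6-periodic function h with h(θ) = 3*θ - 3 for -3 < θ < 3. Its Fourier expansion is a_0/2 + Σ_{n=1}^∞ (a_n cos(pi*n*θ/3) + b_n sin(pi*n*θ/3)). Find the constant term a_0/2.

a_0 = 1/3 ∫_{-3}^{3} h(θ) dθ = 1/3 · (-18) = -6.
So the constant term a_0/2 = -3.

-3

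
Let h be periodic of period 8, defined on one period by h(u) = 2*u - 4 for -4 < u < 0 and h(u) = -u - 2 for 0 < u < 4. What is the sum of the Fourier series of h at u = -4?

-9

u = -4 differs from u = 4 by -1 full period(s), and the series is 8-periodic.
At u = 4 the one-sided limits are h(4^-) = -6 and h(4^+) = -12.
By Dirichlet's theorem the series converges to their average, [(-6) + (-12)]/2 = -9.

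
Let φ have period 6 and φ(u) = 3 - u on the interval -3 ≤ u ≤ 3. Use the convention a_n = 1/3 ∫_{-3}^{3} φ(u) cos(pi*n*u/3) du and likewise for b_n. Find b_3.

b_3 = 1/3 ∫_{-3}^{3} φ(u) sin(pi*u) du.
Integrating by parts (boundary term plus one more integral), an antiderivative of (3 - u) sin(pi*u) is u*cos(pi*u)/pi - sin(pi*u)/pi**2 - 3*cos(pi*u)/pi; evaluating from -3 to 3: ∫_{-3}^{3} (3 - u) sin(pi*u) du = (0) - (6/pi) = -6/pi.
Hence b_3 = (1/3)·(-6/pi) = -2/pi.

-2/pi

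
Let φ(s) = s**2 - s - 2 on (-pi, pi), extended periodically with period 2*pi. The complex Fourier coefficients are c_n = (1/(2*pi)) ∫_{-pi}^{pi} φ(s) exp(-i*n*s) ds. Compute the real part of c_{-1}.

Since φ is real-valued, Re(c_{-1}) = (1/(2*pi)) ∫_{-pi}^{pi} φ(s) cos(-s) ds = a_{1}/2.
Integrating by parts twice (tabular method), an antiderivative of (s**2 - s - 2) cos(-s) is s**2*sin(s) - s*sin(s) + 2*s*cos(s) - 4*sin(s) - cos(s); evaluating from -pi to pi: ∫_{-pi}^{pi} (s**2 - s - 2) cos(-s) ds = (1 - 2*pi) - (1 + 2*pi) = -4*pi.
Hence Re(c_{-1}) = (1/(2*pi))·(-4*pi) = -2.

-2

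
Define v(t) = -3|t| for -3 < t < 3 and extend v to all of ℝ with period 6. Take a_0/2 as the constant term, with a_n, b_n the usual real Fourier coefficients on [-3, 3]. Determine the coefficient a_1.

36/pi**2

a_1 = 1/3 ∫_{-3}^{3} v(t) cos(pi*t/3) dt.
v is even and cos(pi*t/3) is even, so the integrand is even and a_1 = 2/3 ∫_0^{3} v(t) cos(pi*t/3) dt.
Integrating by parts (boundary term plus one more integral), an antiderivative of (-3*t) cos(pi*t/3) is -9*t*sin(pi*t/3)/pi - 27*cos(pi*t/3)/pi**2; evaluating from 0 to 3: ∫_{0}^{3} (-3*t) cos(pi*t/3) dt = (27/pi**2) - (-27/pi**2) = 54/pi**2.
Hence a_1 = (2/3)·(54/pi**2) = 36/pi**2.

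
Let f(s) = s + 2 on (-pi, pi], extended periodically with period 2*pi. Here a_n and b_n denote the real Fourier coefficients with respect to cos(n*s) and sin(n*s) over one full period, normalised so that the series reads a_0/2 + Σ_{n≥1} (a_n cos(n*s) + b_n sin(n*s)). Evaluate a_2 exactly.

a_2 = 1/pi ∫_{-pi}^{pi} f(s) cos(2*s) ds.
Integrating by parts (boundary term plus one more integral), an antiderivative of (s + 2) cos(2*s) is s*sin(2*s)/2 + sin(2*s) + cos(2*s)/4; evaluating from -pi to pi: ∫_{-pi}^{pi} (s + 2) cos(2*s) ds = (1/4) - (1/4) = 0.
Hence a_2 = (1/pi)·(0) = 0.

0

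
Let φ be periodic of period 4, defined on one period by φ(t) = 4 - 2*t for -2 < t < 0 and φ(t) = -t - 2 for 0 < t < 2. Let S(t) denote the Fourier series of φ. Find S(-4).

1

t = -4 differs from t = 0 by -1 full period(s), and the series is 4-periodic.
At t = 0 the one-sided limits are φ(0^-) = 4 and φ(0^+) = -2.
By Dirichlet's theorem the series converges to their average, [(4) + (-2)]/2 = 1.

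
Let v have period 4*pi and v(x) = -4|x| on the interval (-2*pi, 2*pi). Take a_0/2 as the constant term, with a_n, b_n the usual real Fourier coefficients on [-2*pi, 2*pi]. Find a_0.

a_0 = (1/(2*pi)) ∫_{-2*pi}^{2*pi} v(x) dx = (1/(2*pi)) · (-16*pi**2) = -8*pi.

-8*pi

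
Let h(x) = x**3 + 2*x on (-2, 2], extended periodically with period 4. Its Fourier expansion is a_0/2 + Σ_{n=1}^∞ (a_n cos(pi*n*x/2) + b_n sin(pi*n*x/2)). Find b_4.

-6/pi + 3/(2*pi**3)

b_4 = 1/2 ∫_{-2}^{2} h(x) sin(2*pi*x) dx.
h is odd and sin(2*pi*x) is odd, so the integrand is even and b_4 = ∫_0^{2} h(x) sin(2*pi*x) dx.
Integrating by parts three times (tabular method), an antiderivative of (x**3 + 2*x) sin(2*pi*x) is -x**3*cos(2*pi*x)/(2*pi) + 3*x**2*sin(2*pi*x)/(4*pi**2) - x*cos(2*pi*x)/pi + 3*x*cos(2*pi*x)/(4*pi**3) - 3*sin(2*pi*x)/(8*pi**4) + sin(2*pi*x)/(2*pi**2); evaluating from 0 to 2: ∫_{0}^{2} (x**3 + 2*x) sin(2*pi*x) dx = (-6/pi + 3/(2*pi**3)) - (0) = -6/pi + 3/(2*pi**3).
Hence b_4 = -6/pi + 3/(2*pi**3).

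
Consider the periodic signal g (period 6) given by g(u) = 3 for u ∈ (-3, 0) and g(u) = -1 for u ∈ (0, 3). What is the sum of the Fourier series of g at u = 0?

At u = 0 the one-sided limits are g(0^-) = 3 and g(0^+) = -1.
By Dirichlet's theorem the series converges to their average, [(3) + (-1)]/2 = 1.

1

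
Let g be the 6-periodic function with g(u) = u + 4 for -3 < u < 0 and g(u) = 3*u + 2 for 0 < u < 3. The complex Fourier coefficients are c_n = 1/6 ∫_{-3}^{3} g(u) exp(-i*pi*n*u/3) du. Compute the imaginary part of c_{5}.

Since g is real-valued, Im(c_{5}) = -1/6 ∫_{-3}^{3} g(u) sin(5*pi*u/3) du = -b_{5}/2.
Split the integral at the breakpoints.
Integrating by parts (boundary term plus one more integral), an antiderivative of (u + 4) sin(5*pi*u/3) is -3*u*cos(5*pi*u/3)/(5*pi) + 9*sin(5*pi*u/3)/(25*pi**2) - 12*cos(5*pi*u/3)/(5*pi); evaluating from -3 to 0: ∫_{-3}^{0} (u + 4) sin(5*pi*u/3) du = (-12/(5*pi)) - (3/(5*pi)) = -3/pi.
Integrating by parts (boundary term plus one more integral), an antiderivative of (3*u + 2) sin(5*pi*u/3) is -9*u*cos(5*pi*u/3)/(5*pi) + 27*sin(5*pi*u/3)/(25*pi**2) - 6*cos(5*pi*u/3)/(5*pi); evaluating from 0 to 3: ∫_{0}^{3} (3*u + 2) sin(5*pi*u/3) du = (33/(5*pi)) - (-6/(5*pi)) = 39/(5*pi).
So ∫_{-3}^{3} g(u) sin(5*pi*u/3) du = 24/(5*pi).
Hence Im(c_{5}) = (-1/6)·(24/(5*pi)) = -4/(5*pi).

-4/(5*pi)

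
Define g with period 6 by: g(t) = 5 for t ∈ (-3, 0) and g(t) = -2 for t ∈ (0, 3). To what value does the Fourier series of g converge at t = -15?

t = -15 differs from t = -3 by -2 full period(s), and the series is 6-periodic.
At t = -3 the one-sided limits are g(-3^-) = -2 and g(-3^+) = 5.
By Dirichlet's theorem the series converges to their average, [(-2) + (5)]/2 = 3/2.

3/2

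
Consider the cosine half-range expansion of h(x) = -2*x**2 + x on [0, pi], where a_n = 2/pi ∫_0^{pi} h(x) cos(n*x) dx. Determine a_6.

a_6 = 2/pi ∫_0^{pi} (-2*x**2 + x) cos(6*x) dx.
Integrating by parts twice (tabular method), an antiderivative of (-2*x**2 + x) cos(6*x) is -x**2*sin(6*x)/3 + x*sin(6*x)/6 - x*cos(6*x)/9 + sin(6*x)/54 + cos(6*x)/36; evaluating from 0 to pi: ∫_{0}^{pi} (-2*x**2 + x) cos(6*x) dx = (1/36 - pi/9) - (1/36) = -pi/9.
Hence a_6 = (2/pi)·(-pi/9) = -2/9.

-2/9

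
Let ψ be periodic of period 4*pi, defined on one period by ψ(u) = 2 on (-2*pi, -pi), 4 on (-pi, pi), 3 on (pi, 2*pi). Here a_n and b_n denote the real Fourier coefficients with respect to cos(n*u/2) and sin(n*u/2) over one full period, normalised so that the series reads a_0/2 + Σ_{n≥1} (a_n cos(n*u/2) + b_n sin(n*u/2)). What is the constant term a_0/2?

13/4

a_0 = (1/(2*pi)) ∫_{-2*pi}^{2*pi} ψ(u) du = (1/(2*pi)) · (13*pi) = 13/2.
So the constant term a_0/2 = 13/4.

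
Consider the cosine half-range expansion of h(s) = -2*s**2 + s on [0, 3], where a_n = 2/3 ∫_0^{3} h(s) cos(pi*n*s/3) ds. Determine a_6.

-2/pi**2

a_6 = 2/3 ∫_0^{3} (-2*s**2 + s) cos(2*pi*s) ds.
Integrating by parts twice (tabular method), an antiderivative of (-2*s**2 + s) cos(2*pi*s) is -s**2*sin(2*pi*s)/pi + s*sin(2*pi*s)/(2*pi) - s*cos(2*pi*s)/pi**2 + sin(2*pi*s)/(2*pi**3) + cos(2*pi*s)/(4*pi**2); evaluating from 0 to 3: ∫_{0}^{3} (-2*s**2 + s) cos(2*pi*s) ds = (-11/(4*pi**2)) - (1/(4*pi**2)) = -3/pi**2.
Hence a_6 = (2/3)·(-3/pi**2) = -2/pi**2.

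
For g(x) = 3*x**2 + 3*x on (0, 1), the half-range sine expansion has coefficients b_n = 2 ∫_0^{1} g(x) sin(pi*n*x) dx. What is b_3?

b_3 = 2 ∫_0^{1} (3*x**2 + 3*x) sin(3*pi*x) dx.
Integrating by parts twice (tabular method), an antiderivative of (3*x**2 + 3*x) sin(3*pi*x) is -x**2*cos(3*pi*x)/pi + 2*x*sin(3*pi*x)/(3*pi**2) - x*cos(3*pi*x)/pi + sin(3*pi*x)/(3*pi**2) + 2*cos(3*pi*x)/(9*pi**3); evaluating from 0 to 1: ∫_{0}^{1} (3*x**2 + 3*x) sin(3*pi*x) dx = (-2/(9*pi**3) + 2/pi) - (2/(9*pi**3)) = -4/(9*pi**3) + 2/pi.
Hence b_3 = 2·(-4/(9*pi**3) + 2/pi) = -8/(9*pi**3) + 4/pi.

-8/(9*pi**3) + 4/pi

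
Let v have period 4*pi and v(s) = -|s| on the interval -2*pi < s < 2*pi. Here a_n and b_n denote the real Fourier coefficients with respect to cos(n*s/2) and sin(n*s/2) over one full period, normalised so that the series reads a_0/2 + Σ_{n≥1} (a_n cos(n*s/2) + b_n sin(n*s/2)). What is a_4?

0

a_4 = (1/(2*pi)) ∫_{-2*pi}^{2*pi} v(s) cos(2*s) ds.
v is even and cos(2*s) is even, so the integrand is even and a_4 = 1/pi ∫_0^{2*pi} v(s) cos(2*s) ds.
Integrating by parts (boundary term plus one more integral), an antiderivative of (-s) cos(2*s) is -s*sin(2*s)/2 - cos(2*s)/4; evaluating from 0 to 2*pi: ∫_{0}^{2*pi} (-s) cos(2*s) ds = (-1/4) - (-1/4) = 0.
Hence a_4 = (1/pi)·(0) = 0.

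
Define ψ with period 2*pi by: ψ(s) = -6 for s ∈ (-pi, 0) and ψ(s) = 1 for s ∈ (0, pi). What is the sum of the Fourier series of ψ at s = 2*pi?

-5/2

s = 2*pi differs from s = 0 by 1 full period(s), and the series is 2*pi-periodic.
At s = 0 the one-sided limits are ψ(0^-) = -6 and ψ(0^+) = 1.
By Dirichlet's theorem the series converges to their average, [(-6) + (1)]/2 = -5/2.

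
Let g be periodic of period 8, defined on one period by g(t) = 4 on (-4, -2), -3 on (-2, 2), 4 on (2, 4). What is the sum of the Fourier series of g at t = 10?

t = 10 differs from t = 2 by 1 full period(s), and the series is 8-periodic.
At t = 2 the one-sided limits are g(2^-) = -3 and g(2^+) = 4.
By Dirichlet's theorem the series converges to their average, [(-3) + (4)]/2 = 1/2.

1/2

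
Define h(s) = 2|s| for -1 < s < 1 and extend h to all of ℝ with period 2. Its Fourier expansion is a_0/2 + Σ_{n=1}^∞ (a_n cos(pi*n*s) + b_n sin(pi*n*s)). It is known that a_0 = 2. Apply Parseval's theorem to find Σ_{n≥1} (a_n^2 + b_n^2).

2/3

Parseval: a_0^2/2 + Σ_{n≥1} (a_n^2+b_n^2) = ∫_{-1}^{1} h(s)^2 ds = 8/3.
Subtract a_0^2/2 = 2: Σ (a_n^2+b_n^2) = 2/3.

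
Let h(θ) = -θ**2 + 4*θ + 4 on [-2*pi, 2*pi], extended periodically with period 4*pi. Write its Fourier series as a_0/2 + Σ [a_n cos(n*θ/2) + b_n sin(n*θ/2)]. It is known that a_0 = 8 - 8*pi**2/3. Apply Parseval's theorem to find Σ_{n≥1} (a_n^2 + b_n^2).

128*pi**2*(pi**2 + 15)/45

Parseval: a_0^2/2 + Σ_{n≥1} (a_n^2+b_n^2) = (1/(2*pi)) ∫_{-2*pi}^{2*pi} h(θ)^2 dθ = 32 + 64*pi**2/3 + 32*pi**4/5.
Subtract a_0^2/2 = 32*(3 - pi**2)**2/9: Σ (a_n^2+b_n^2) = 128*pi**2*(pi**2 + 15)/45.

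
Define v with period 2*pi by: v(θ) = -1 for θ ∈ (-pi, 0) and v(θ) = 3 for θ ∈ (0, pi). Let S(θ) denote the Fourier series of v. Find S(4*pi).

1

θ = 4*pi differs from θ = 0 by 2 full period(s), and the series is 2*pi-periodic.
At θ = 0 the one-sided limits are v(0^-) = -1 and v(0^+) = 3.
By Dirichlet's theorem the series converges to their average, [(-1) + (3)]/2 = 1.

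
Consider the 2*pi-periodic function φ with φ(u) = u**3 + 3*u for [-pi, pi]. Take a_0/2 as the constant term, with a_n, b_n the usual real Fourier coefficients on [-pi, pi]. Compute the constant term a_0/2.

a_0 = 1/pi ∫_{-pi}^{pi} φ(u) du = 1/pi · (0) = 0.
So the constant term a_0/2 = 0.

0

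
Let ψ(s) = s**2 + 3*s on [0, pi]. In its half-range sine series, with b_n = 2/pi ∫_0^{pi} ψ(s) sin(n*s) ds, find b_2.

b_2 = 2/pi ∫_0^{pi} (s**2 + 3*s) sin(2*s) ds.
Integrating by parts twice (tabular method), an antiderivative of (s**2 + 3*s) sin(2*s) is -s**2*cos(2*s)/2 + s*sin(2*s)/2 - 3*s*cos(2*s)/2 + 3*sin(2*s)/4 + cos(2*s)/4; evaluating from 0 to pi: ∫_{0}^{pi} (s**2 + 3*s) sin(2*s) ds = (-pi**2/2 - 3*pi/2 + 1/4) - (1/4) = -pi*(3 + pi)/2.
Hence b_2 = (2/pi)·(-pi*(3 + pi)/2) = -pi - 3.

-pi - 3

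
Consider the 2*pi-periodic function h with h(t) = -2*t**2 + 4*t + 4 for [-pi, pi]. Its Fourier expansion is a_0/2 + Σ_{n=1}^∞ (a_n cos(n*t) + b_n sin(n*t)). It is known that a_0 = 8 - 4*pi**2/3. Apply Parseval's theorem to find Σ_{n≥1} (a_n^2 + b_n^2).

32*pi**2*(pi**2 + 15)/45

Parseval: a_0^2/2 + Σ_{n≥1} (a_n^2+b_n^2) = 1/pi ∫_{-pi}^{pi} h(t)^2 dt = 32 + 8*pi**4/5.
Subtract a_0^2/2 = 8*(6 - pi**2)**2/9: Σ (a_n^2+b_n^2) = 32*pi**2*(pi**2 + 15)/45.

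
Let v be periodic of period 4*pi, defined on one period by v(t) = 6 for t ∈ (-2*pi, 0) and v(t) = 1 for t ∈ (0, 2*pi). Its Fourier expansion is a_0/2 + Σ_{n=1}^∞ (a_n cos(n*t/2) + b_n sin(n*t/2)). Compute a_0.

7

a_0 = (1/(2*pi)) ∫_{-2*pi}^{2*pi} v(t) dt = (1/(2*pi)) · (14*pi) = 7.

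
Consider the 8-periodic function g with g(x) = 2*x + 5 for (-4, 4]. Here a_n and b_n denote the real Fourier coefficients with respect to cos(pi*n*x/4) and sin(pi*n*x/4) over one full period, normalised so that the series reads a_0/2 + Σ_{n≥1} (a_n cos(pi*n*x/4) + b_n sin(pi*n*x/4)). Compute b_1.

16/pi

b_1 = 1/4 ∫_{-4}^{4} g(x) sin(pi*x/4) dx.
Integrating by parts (boundary term plus one more integral), an antiderivative of (2*x + 5) sin(pi*x/4) is -8*x*cos(pi*x/4)/pi + 32*sin(pi*x/4)/pi**2 - 20*cos(pi*x/4)/pi; evaluating from -4 to 4: ∫_{-4}^{4} (2*x + 5) sin(pi*x/4) dx = (52/pi) - (-12/pi) = 64/pi.
Hence b_1 = (1/4)·(64/pi) = 16/pi.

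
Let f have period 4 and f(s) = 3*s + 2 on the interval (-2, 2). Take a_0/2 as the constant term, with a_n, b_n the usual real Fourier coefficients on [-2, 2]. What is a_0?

a_0 = 1/2 ∫_{-2}^{2} f(s) ds = 1/2 · (8) = 4.

4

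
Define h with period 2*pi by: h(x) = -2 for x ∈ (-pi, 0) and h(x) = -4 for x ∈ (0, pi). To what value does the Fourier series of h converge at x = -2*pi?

x = -2*pi differs from x = 0 by -1 full period(s), and the series is 2*pi-periodic.
At x = 0 the one-sided limits are h(0^-) = -2 and h(0^+) = -4.
By Dirichlet's theorem the series converges to their average, [(-2) + (-4)]/2 = -3.

-3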